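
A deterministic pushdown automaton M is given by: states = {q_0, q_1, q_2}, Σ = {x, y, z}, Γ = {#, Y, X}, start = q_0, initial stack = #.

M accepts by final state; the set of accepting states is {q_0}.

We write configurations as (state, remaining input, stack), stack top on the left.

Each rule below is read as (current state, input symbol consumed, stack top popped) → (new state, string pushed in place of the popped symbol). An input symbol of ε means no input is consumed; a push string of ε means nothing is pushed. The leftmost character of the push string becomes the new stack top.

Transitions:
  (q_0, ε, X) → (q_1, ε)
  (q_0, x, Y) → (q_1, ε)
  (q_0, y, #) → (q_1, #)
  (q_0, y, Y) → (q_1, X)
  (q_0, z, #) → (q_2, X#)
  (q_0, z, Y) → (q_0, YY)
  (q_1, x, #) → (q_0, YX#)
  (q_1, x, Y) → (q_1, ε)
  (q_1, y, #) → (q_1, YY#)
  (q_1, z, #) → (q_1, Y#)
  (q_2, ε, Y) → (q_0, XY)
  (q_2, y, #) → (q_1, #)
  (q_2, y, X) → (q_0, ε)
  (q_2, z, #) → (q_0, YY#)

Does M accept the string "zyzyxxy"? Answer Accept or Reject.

(q_0, zyzyxxy, #)
  read z, top #: go to q_2, push X# → (q_2, yzyxxy, X#)
  read y, top X: go to q_0, push ε → (q_0, zyxxy, #)
  read z, top #: go to q_2, push X# → (q_2, yxxy, X#)
  read y, top X: go to q_0, push ε → (q_0, xxy, #)
No transition applies at (q_0, xxy, #); input not fully consumed.

Reject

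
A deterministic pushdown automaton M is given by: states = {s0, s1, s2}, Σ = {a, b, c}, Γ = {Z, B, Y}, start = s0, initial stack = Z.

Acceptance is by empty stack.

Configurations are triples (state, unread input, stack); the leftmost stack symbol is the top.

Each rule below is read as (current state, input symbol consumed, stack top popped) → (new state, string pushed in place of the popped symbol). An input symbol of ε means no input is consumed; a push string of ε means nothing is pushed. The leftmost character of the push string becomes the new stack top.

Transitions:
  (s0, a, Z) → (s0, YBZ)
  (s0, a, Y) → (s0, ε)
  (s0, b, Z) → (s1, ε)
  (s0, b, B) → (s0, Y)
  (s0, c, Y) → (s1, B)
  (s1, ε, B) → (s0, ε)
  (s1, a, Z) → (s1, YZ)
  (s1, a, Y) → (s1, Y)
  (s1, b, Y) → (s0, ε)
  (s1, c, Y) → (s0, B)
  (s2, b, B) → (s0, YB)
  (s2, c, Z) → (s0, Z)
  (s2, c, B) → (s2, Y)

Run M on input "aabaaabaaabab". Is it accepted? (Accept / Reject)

Accept

(s0, aabaaabaaabab, Z)
  read a, top Z: go to s0, push YBZ → (s0, abaaabaaabab, YBZ)
  read a, top Y: go to s0, push ε → (s0, baaabaaabab, BZ)
  read b, top B: go to s0, push Y → (s0, aaabaaabab, YZ)
  read a, top Y: go to s0, push ε → (s0, aabaaabab, Z)
  read a, top Z: go to s0, push YBZ → (s0, abaaabab, YBZ)
  read a, top Y: go to s0, push ε → (s0, baaabab, BZ)
  read b, top B: go to s0, push Y → (s0, aaabab, YZ)
  read a, top Y: go to s0, push ε → (s0, aabab, Z)
  read a, top Z: go to s0, push YBZ → (s0, abab, YBZ)
  read a, top Y: go to s0, push ε → (s0, bab, BZ)
  read b, top B: go to s0, push Y → (s0, ab, YZ)
  read a, top Y: go to s0, push ε → (s0, b, Z)
  read b, top Z: go to s1, push ε → (s1, ε, ε)
All input consumed and the stack is empty.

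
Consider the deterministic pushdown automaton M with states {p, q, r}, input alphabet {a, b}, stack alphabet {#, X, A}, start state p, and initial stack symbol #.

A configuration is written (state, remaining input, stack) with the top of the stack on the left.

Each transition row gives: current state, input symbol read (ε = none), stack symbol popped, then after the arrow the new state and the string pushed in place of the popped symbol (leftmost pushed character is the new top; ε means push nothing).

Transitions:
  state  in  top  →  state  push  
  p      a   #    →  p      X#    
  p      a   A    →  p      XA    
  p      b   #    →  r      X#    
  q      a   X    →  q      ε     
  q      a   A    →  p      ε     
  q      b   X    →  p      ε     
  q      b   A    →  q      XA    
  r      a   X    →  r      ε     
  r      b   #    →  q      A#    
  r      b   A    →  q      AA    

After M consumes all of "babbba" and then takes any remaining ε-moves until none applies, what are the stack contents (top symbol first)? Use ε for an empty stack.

(p, babbba, #) ⊢ (r, abbba, X#) ⊢ (r, bbba, #) ⊢ (q, bba, A#) ⊢ (q, ba, XA#) ⊢ (p, a, A#) ⊢ (p, ε, XA#)
All input consumed in state p with stack XA#.

XA#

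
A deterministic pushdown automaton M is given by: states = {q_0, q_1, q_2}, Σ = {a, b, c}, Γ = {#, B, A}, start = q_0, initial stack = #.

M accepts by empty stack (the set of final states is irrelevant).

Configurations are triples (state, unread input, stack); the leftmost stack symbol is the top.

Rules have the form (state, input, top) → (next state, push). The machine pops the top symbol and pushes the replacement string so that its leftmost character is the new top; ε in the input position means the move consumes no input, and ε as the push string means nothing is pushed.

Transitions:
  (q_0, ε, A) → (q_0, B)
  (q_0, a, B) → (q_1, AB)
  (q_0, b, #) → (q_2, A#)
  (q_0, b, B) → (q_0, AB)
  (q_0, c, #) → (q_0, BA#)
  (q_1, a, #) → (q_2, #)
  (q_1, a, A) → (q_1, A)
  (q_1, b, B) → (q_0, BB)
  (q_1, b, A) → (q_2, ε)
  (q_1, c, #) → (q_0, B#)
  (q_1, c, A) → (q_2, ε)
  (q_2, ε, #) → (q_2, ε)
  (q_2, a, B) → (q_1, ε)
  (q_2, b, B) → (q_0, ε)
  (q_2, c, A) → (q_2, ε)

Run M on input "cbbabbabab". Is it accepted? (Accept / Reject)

Reject

(q_0, cbbabbabab, #)
  read c, top #: go to q_0, push BA# → (q_0, bbabbabab, BA#)
  read b, top B: go to q_0, push AB → (q_0, babbabab, ABA#)
  ε-move, top A: go to q_0, push B → (q_0, babbabab, BBA#)
  read b, top B: go to q_0, push AB → (q_0, abbabab, ABBA#)
  ε-move, top A: go to q_0, push B → (q_0, abbabab, BBBA#)
  read a, top B: go to q_1, push AB → (q_1, bbabab, ABBBA#)
  read b, top A: go to q_2, push ε → (q_2, babab, BBBA#)
  read b, top B: go to q_0, push ε → (q_0, abab, BBA#)
  read a, top B: go to q_1, push AB → (q_1, bab, ABBA#)
  read b, top A: go to q_2, push ε → (q_2, ab, BBA#)
  read a, top B: go to q_1, push ε → (q_1, b, BA#)
  read b, top B: go to q_0, push BB → (q_0, ε, BBA#)
All input consumed; stack is BBA#, not empty, and no further ε-move applies.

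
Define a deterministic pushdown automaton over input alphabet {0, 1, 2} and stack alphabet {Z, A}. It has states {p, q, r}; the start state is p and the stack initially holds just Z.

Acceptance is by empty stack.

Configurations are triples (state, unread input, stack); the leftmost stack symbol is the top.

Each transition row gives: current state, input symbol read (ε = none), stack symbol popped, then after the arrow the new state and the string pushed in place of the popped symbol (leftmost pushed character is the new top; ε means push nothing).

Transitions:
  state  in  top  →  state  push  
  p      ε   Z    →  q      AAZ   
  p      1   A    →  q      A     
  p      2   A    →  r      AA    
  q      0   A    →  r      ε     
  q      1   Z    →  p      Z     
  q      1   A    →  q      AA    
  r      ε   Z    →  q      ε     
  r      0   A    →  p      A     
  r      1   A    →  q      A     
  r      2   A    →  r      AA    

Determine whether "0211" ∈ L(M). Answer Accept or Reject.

Reject

(p, 0211, Z)
  ε-move, top Z: go to q, push AAZ → (q, 0211, AAZ)
  read 0, top A: go to r, push ε → (r, 211, AZ)
  read 2, top A: go to r, push AA → (r, 11, AAZ)
  read 1, top A: go to q, push A → (q, 1, AAZ)
  read 1, top A: go to q, push AA → (q, ε, AAAZ)
All input consumed; stack is AAAZ, not empty, and no further ε-move applies.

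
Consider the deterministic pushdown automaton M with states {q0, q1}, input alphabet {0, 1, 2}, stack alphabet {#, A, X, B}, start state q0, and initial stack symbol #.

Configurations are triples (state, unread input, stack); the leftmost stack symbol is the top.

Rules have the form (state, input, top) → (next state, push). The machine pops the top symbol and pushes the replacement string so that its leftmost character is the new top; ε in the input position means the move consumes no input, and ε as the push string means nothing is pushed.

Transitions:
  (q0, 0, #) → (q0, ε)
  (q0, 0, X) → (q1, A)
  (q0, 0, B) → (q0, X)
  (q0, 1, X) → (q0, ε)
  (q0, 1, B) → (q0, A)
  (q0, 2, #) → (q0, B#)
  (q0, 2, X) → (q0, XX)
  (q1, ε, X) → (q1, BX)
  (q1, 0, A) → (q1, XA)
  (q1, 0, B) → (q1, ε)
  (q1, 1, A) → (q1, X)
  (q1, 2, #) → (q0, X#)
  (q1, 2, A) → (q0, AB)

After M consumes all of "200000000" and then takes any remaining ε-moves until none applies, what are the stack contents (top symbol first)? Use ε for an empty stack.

BXA#

(q0, 200000000, #)
  read 2, top #: go to q0, push B# → (q0, 00000000, B#)
  read 0, top B: go to q0, push X → (q0, 0000000, X#)
  read 0, top X: go to q1, push A → (q1, 000000, A#)
  read 0, top A: go to q1, push XA → (q1, 00000, XA#)
  ε-move, top X: go to q1, push BX → (q1, 00000, BXA#)
  read 0, top B: go to q1, push ε → (q1, 0000, XA#)
  ε-move, top X: go to q1, push BX → (q1, 0000, BXA#)
  read 0, top B: go to q1, push ε → (q1, 000, XA#)
  ε-move, top X: go to q1, push BX → (q1, 000, BXA#)
  read 0, top B: go to q1, push ε → (q1, 00, XA#)
  ε-move, top X: go to q1, push BX → (q1, 00, BXA#)
  read 0, top B: go to q1, push ε → (q1, 0, XA#)
  ε-move, top X: go to q1, push BX → (q1, 0, BXA#)
  read 0, top B: go to q1, push ε → (q1, ε, XA#)
  ε-move, top X: go to q1, push BX → (q1, ε, BXA#)
All input consumed in state q1 with stack BXA#.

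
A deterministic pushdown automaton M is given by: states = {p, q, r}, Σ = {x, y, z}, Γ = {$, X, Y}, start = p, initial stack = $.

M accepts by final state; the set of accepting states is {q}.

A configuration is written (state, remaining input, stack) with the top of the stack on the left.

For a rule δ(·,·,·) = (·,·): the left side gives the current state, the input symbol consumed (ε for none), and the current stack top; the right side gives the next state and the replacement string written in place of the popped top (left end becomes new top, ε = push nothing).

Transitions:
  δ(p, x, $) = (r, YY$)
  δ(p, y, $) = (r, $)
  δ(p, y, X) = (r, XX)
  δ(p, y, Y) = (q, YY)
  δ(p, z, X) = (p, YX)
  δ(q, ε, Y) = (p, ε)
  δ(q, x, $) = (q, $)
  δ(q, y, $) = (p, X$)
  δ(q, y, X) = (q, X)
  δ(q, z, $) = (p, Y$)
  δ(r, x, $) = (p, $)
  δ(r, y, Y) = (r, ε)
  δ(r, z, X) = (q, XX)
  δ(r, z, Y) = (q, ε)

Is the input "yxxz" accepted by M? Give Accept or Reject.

(p, yxxz, $)
  read y, top $: go to r, push $ → (r, xxz, $)
  read x, top $: go to p, push $ → (p, xz, $)
  read x, top $: go to r, push YY$ → (r, z, YY$)
  read z, top Y: go to q, push ε → (q, ε, Y$)
All input consumed; state q ∈ F.

Accept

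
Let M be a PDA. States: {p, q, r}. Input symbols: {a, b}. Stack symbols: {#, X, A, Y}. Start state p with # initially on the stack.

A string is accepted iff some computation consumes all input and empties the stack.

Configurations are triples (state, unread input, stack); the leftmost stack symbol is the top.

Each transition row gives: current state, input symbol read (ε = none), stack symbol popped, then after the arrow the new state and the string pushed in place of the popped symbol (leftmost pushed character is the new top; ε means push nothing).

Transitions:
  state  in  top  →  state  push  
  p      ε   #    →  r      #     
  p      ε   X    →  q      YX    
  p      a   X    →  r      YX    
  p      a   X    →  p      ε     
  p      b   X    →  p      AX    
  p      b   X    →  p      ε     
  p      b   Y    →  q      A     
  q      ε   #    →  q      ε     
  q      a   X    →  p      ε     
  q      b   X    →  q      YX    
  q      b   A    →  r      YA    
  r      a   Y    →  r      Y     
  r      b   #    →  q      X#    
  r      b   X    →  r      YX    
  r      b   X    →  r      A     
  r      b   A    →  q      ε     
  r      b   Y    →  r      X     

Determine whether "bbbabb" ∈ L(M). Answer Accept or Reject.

No computation consumes all input and empties the stack.

Reject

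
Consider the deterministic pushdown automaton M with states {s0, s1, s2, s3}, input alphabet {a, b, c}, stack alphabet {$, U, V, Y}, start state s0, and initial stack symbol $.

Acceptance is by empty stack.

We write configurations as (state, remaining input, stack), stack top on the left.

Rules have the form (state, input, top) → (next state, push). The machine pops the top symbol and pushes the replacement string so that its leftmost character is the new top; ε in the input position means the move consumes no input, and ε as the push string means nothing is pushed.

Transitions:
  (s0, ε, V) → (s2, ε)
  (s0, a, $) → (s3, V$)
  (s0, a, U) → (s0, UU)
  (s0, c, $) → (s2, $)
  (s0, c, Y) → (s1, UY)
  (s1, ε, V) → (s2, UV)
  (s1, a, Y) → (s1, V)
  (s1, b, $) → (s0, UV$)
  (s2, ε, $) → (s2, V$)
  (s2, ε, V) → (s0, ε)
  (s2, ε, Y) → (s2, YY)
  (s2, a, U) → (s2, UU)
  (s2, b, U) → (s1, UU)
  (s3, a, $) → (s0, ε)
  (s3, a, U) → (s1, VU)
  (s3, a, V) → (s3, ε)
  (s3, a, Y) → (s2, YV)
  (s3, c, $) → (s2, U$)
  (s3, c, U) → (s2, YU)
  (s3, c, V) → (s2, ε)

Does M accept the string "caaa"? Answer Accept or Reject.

(s0, caaa, $)
  read c, top $: go to s2, push $ → (s2, aaa, $)
  ε-move, top $: go to s2, push V$ → (s2, aaa, V$)
  ε-move, top V: go to s0, push ε → (s0, aaa, $)
  read a, top $: go to s3, push V$ → (s3, aa, V$)
  read a, top V: go to s3, push ε → (s3, a, $)
  read a, top $: go to s0, push ε → (s0, ε, ε)
All input consumed and the stack is empty.

Accept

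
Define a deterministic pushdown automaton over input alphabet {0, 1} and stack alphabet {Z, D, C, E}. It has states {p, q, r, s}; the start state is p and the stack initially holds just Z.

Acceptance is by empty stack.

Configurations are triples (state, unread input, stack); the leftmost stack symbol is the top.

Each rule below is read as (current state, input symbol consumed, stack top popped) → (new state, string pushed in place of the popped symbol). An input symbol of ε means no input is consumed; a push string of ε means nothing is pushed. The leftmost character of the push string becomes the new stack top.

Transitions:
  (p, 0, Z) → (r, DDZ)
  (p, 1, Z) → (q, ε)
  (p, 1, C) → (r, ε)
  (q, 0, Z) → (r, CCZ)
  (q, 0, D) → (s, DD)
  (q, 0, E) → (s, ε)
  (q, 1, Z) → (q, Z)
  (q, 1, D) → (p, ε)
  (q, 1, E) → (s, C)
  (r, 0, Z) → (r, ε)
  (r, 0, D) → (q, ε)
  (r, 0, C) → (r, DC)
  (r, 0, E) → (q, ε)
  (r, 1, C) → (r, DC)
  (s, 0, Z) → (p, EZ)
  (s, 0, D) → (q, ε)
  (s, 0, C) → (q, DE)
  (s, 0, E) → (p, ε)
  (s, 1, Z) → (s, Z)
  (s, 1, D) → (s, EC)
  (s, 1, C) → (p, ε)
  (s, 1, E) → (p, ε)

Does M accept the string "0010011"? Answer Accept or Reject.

(p, 0010011, Z) ⊢ (r, 010011, DDZ) ⊢ (q, 10011, DZ) ⊢ (p, 0011, Z) ⊢ (r, 011, DDZ) ⊢ (q, 11, DZ) ⊢ (p, 1, Z) ⊢ (q, ε, ε)
All input consumed and the stack is empty.

Accept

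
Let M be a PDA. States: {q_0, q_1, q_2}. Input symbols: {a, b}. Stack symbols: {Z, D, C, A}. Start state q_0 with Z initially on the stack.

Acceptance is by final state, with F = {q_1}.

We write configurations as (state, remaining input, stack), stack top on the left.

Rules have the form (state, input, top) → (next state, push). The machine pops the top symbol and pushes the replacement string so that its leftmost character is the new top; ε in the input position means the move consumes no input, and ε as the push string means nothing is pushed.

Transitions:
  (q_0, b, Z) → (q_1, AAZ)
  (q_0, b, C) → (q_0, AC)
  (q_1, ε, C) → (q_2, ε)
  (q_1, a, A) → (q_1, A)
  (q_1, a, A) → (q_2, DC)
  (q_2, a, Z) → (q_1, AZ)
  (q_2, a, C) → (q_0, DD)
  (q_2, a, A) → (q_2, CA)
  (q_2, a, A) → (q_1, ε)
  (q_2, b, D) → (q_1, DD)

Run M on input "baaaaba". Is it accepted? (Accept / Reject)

Reject

No computation consumes all input and reaches a final state.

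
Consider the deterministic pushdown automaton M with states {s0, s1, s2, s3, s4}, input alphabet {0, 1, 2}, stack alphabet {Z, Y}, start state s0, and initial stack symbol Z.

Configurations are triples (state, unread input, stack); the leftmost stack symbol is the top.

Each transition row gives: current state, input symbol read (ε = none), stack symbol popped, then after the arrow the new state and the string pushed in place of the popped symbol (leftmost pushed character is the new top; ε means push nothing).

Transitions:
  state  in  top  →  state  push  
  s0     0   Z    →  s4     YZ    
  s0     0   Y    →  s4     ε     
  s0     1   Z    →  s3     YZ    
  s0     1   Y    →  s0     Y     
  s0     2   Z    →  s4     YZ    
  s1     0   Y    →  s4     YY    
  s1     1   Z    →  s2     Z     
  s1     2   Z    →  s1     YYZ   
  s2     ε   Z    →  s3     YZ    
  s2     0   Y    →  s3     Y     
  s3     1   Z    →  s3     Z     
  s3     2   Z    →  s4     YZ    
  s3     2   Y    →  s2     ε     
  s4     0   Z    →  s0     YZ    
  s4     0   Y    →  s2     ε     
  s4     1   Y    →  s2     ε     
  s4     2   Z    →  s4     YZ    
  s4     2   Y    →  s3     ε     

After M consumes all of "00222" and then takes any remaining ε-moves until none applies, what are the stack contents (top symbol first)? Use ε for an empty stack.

YZ

(s0, 00222, Z) ⊢ (s4, 0222, YZ) ⊢ (s2, 222, Z) ⊢ (s3, 222, YZ) ⊢ (s2, 22, Z) ⊢ (s3, 22, YZ) ⊢ (s2, 2, Z) ⊢ (s3, 2, YZ) ⊢ (s2, ε, Z) ⊢ (s3, ε, YZ)
All input consumed in state s3 with stack YZ.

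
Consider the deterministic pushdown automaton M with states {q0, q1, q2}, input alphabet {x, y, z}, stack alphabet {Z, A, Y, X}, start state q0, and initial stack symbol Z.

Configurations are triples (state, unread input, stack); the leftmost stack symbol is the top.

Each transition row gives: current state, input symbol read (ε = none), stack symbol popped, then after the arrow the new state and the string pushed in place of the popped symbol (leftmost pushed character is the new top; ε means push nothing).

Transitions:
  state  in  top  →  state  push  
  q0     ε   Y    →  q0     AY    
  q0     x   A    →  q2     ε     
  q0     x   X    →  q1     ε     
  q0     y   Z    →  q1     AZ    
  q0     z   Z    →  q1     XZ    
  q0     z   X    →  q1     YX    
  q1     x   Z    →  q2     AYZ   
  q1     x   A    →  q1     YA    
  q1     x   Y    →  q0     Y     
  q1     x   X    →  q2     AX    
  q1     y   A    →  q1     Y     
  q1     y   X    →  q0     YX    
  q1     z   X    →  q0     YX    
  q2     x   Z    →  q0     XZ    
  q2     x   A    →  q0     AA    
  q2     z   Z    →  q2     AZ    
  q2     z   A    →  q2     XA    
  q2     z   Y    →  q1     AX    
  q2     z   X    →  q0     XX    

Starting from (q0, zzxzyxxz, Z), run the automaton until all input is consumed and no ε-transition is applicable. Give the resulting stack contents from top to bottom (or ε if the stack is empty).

(q0, zzxzyxxz, Z) ⊢ (q1, zxzyxxz, XZ) ⊢ (q0, xzyxxz, YXZ) ⊢ (q0, xzyxxz, AYXZ) ⊢ (q2, zyxxz, YXZ) ⊢ (q1, yxxz, AXXZ) ⊢ (q1, xxz, YXXZ) ⊢ (q0, xz, YXXZ) ⊢ (q0, xz, AYXXZ) ⊢ (q2, z, YXXZ) ⊢ (q1, ε, AXXXZ)
All input consumed in state q1 with stack AXXXZ.

AXXXZ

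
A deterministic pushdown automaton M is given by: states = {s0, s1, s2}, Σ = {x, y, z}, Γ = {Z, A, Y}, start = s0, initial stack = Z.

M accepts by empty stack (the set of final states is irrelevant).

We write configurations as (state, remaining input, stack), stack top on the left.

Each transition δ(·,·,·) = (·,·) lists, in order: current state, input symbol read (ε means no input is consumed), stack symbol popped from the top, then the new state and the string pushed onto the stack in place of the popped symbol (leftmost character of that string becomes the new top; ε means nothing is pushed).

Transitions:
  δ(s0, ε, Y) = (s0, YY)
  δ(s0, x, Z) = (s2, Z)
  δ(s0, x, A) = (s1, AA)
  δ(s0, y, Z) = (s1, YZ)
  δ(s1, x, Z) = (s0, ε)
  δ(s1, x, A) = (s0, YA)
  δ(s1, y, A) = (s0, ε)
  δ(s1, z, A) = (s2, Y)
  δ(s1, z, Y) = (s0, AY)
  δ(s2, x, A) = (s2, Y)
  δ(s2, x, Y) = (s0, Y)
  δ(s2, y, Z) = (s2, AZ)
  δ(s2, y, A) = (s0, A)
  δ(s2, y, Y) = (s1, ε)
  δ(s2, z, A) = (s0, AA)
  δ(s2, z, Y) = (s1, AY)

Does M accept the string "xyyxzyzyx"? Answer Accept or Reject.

Accept

(s0, xyyxzyzyx, Z) ⊢ (s2, yyxzyzyx, Z) ⊢ (s2, yxzyzyx, AZ) ⊢ (s0, xzyzyx, AZ) ⊢ (s1, zyzyx, AAZ) ⊢ (s2, yzyx, YAZ) ⊢ (s1, zyx, AZ) ⊢ (s2, yx, YZ) ⊢ (s1, x, Z) ⊢ (s0, ε, ε)
All input consumed and the stack is empty.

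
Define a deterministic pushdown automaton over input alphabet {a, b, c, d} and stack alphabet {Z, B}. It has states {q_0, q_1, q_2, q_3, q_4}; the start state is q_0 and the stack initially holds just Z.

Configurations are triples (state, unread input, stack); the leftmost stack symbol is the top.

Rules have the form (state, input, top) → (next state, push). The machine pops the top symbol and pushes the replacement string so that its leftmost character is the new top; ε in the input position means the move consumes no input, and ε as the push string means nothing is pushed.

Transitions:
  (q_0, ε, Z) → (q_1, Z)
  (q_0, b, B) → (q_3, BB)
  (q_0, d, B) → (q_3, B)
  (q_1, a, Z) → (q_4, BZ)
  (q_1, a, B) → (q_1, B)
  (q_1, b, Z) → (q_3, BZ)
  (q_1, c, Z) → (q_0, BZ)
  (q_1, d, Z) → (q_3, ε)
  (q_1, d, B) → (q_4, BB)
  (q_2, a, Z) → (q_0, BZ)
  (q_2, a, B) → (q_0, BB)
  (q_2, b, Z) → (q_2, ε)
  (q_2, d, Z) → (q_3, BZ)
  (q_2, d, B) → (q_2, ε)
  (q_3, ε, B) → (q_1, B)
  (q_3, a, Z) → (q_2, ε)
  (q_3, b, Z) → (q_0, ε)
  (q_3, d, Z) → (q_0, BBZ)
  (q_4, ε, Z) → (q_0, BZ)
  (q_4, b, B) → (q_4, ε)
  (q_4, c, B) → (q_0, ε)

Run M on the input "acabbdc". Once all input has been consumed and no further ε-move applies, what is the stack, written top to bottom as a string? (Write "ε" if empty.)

BBZ

(q_0, acabbdc, Z)
  ε-move, top Z: go to q_1, push Z → (q_1, acabbdc, Z)
  read a, top Z: go to q_4, push BZ → (q_4, cabbdc, BZ)
  read c, top B: go to q_0, push ε → (q_0, abbdc, Z)
  ε-move, top Z: go to q_1, push Z → (q_1, abbdc, Z)
  read a, top Z: go to q_4, push BZ → (q_4, bbdc, BZ)
  read b, top B: go to q_4, push ε → (q_4, bdc, Z)
  ε-move, top Z: go to q_0, push BZ → (q_0, bdc, BZ)
  read b, top B: go to q_3, push BB → (q_3, dc, BBZ)
  ε-move, top B: go to q_1, push B → (q_1, dc, BBZ)
  read d, top B: go to q_4, push BB → (q_4, c, BBBZ)
  read c, top B: go to q_0, push ε → (q_0, ε, BBZ)
All input consumed in state q_0 with stack BBZ.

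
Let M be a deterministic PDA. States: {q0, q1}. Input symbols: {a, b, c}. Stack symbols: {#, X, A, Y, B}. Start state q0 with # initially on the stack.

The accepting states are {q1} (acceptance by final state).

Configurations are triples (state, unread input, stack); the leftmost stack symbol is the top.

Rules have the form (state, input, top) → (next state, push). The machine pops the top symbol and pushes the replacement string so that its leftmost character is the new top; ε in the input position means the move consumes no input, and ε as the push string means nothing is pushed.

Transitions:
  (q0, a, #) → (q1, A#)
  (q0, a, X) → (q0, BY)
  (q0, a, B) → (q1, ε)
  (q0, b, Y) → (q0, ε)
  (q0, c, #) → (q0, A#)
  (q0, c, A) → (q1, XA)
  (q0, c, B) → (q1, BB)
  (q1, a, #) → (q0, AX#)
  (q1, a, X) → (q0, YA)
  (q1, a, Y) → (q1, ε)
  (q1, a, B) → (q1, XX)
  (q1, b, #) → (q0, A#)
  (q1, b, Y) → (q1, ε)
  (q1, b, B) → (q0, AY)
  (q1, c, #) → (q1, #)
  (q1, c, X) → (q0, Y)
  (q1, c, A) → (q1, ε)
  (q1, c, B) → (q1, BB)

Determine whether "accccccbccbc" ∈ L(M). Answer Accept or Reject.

(q0, accccccbccbc, #)
  read a, top #: go to q1, push A# → (q1, ccccccbccbc, A#)
  read c, top A: go to q1, push ε → (q1, cccccbccbc, #)
  read c, top #: go to q1, push # → (q1, ccccbccbc, #)
  read c, top #: go to q1, push # → (q1, cccbccbc, #)
  read c, top #: go to q1, push # → (q1, ccbccbc, #)
  read c, top #: go to q1, push # → (q1, cbccbc, #)
  read c, top #: go to q1, push # → (q1, bccbc, #)
  read b, top #: go to q0, push A# → (q0, ccbc, A#)
  read c, top A: go to q1, push XA → (q1, cbc, XA#)
  read c, top X: go to q0, push Y → (q0, bc, YA#)
  read b, top Y: go to q0, push ε → (q0, c, A#)
  read c, top A: go to q1, push XA → (q1, ε, XA#)
All input consumed; state q1 ∈ F.

Accept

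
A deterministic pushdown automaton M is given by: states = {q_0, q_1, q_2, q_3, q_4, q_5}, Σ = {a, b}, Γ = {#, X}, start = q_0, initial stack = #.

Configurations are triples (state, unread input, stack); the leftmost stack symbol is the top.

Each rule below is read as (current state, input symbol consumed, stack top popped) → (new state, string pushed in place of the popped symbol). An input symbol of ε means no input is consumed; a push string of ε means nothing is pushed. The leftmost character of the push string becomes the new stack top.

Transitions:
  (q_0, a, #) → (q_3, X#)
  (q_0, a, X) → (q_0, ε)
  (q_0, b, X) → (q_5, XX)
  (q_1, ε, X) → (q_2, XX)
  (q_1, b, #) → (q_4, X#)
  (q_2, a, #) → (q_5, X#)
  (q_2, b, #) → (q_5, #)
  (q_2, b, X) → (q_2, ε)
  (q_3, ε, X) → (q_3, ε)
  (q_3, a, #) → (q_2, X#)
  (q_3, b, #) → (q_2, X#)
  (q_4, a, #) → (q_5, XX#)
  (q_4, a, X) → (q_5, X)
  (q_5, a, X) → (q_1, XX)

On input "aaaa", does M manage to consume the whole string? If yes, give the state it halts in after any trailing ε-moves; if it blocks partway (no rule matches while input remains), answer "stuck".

stuck

(q_0, aaaa, #)
  read a, top #: go to q_3, push X# → (q_3, aaa, X#)
  ε-move, top X: go to q_3, push ε → (q_3, aaa, #)
  read a, top #: go to q_2, push X# → (q_2, aa, X#)
No transition for (q_2, a, top X); M blocks with input aa remaining.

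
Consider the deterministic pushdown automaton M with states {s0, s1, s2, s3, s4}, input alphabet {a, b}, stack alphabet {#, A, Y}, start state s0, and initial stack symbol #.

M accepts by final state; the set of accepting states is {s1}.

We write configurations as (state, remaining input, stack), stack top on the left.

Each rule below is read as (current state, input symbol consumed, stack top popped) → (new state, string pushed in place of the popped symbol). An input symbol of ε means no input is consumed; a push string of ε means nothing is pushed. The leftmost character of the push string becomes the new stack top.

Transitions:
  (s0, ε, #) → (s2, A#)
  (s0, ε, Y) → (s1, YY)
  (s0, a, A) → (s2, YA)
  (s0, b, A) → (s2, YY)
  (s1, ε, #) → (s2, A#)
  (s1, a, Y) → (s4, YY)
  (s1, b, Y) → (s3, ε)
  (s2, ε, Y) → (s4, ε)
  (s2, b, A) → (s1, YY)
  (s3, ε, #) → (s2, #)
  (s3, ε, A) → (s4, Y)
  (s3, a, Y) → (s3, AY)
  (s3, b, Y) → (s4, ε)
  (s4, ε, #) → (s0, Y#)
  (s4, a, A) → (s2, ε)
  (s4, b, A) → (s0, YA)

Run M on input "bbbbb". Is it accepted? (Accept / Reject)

(s0, bbbbb, #) ⊢ (s2, bbbbb, A#) ⊢ (s1, bbbb, YY#) ⊢ (s3, bbb, Y#) ⊢ (s4, bb, #) ⊢ (s0, bb, Y#) ⊢ (s1, bb, YY#) ⊢ (s3, b, Y#) ⊢ (s4, ε, #) ⊢ (s0, ε, Y#) ⊢ (s1, ε, YY#)
All input consumed; state s1 ∈ F.

Accept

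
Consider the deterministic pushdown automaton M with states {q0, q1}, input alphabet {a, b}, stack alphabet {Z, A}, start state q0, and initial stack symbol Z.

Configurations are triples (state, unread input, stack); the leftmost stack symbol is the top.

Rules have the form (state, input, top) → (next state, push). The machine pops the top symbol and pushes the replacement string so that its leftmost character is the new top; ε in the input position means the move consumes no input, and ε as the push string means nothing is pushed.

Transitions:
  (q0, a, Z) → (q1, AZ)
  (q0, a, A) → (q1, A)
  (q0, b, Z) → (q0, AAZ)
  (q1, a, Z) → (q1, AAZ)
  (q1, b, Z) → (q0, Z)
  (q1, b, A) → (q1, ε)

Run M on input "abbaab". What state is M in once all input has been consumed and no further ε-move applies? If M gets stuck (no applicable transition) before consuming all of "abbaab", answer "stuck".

stuck

(q0, abbaab, Z)
  read a, top Z: go to q1, push AZ → (q1, bbaab, AZ)
  read b, top A: go to q1, push ε → (q1, baab, Z)
  read b, top Z: go to q0, push Z → (q0, aab, Z)
  read a, top Z: go to q1, push AZ → (q1, ab, AZ)
No transition for (q1, a, top A); M blocks with input ab remaining.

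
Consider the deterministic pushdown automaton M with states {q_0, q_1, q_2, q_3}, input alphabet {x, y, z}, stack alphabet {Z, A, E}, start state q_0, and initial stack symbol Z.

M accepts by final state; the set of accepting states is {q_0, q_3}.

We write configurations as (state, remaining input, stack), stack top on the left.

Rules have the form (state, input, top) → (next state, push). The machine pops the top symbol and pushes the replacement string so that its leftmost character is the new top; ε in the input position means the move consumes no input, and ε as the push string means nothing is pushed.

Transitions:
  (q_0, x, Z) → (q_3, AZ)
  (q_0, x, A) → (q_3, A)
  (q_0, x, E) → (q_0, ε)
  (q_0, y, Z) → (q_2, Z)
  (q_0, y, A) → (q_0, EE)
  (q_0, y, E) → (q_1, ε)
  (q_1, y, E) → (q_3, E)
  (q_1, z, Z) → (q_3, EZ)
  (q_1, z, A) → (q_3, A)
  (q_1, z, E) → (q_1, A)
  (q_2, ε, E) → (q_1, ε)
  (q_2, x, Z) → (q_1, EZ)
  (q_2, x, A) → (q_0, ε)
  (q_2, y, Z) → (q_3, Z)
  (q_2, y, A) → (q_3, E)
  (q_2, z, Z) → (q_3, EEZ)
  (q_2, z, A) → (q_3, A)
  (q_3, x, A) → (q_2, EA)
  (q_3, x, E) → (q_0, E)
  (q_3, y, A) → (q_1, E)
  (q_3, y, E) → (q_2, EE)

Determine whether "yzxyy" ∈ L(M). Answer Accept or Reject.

Accept

(q_0, yzxyy, Z) ⊢ (q_2, zxyy, Z) ⊢ (q_3, xyy, EEZ) ⊢ (q_0, yy, EEZ) ⊢ (q_1, y, EZ) ⊢ (q_3, ε, EZ)
All input consumed; state q_3 ∈ F.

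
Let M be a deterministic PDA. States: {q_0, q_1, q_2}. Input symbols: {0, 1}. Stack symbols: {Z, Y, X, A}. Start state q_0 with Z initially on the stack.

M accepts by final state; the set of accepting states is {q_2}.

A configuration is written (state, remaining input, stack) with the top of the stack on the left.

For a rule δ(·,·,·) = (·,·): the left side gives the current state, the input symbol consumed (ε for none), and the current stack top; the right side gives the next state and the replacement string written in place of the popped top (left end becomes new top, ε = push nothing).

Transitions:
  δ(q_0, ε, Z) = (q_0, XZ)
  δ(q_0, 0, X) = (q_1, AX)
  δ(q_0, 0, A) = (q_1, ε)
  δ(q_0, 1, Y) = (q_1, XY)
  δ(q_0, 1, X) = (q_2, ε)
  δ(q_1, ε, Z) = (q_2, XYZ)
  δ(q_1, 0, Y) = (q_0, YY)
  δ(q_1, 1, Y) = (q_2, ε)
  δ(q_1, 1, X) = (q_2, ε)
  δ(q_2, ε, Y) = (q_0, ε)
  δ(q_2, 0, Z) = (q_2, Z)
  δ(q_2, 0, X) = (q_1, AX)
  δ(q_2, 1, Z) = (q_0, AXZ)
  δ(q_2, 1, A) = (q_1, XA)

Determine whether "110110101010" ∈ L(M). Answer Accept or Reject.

(q_0, 110110101010, Z)
  ε-move, top Z: go to q_0, push XZ → (q_0, 110110101010, XZ)
  read 1, top X: go to q_2, push ε → (q_2, 10110101010, Z)
  read 1, top Z: go to q_0, push AXZ → (q_0, 0110101010, AXZ)
  read 0, top A: go to q_1, push ε → (q_1, 110101010, XZ)
  read 1, top X: go to q_2, push ε → (q_2, 10101010, Z)
  read 1, top Z: go to q_0, push AXZ → (q_0, 0101010, AXZ)
  read 0, top A: go to q_1, push ε → (q_1, 101010, XZ)
  read 1, top X: go to q_2, push ε → (q_2, 01010, Z)
  read 0, top Z: go to q_2, push Z → (q_2, 1010, Z)
  read 1, top Z: go to q_0, push AXZ → (q_0, 010, AXZ)
  read 0, top A: go to q_1, push ε → (q_1, 10, XZ)
  read 1, top X: go to q_2, push ε → (q_2, 0, Z)
  read 0, top Z: go to q_2, push Z → (q_2, ε, Z)
All input consumed; state q_2 ∈ F.

Accept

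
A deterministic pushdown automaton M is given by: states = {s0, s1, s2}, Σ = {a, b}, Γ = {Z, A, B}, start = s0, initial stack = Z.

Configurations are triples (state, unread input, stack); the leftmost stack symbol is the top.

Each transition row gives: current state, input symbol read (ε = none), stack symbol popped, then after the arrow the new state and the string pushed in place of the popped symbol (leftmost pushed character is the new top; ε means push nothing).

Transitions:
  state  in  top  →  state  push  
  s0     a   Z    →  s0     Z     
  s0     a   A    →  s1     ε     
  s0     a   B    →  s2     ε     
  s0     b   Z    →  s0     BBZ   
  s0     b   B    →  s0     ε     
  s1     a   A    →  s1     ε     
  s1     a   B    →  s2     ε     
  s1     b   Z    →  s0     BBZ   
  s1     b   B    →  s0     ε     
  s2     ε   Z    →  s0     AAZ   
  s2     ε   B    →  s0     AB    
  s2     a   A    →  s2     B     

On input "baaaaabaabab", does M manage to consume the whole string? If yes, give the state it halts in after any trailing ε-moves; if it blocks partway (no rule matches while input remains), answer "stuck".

(s0, baaaaabaabab, Z) ⊢ (s0, aaaaabaabab, BBZ) ⊢ (s2, aaaabaabab, BZ) ⊢ (s0, aaaabaabab, ABZ) ⊢ (s1, aaabaabab, BZ) ⊢ (s2, aabaabab, Z) ⊢ (s0, aabaabab, AAZ) ⊢ (s1, abaabab, AZ) ⊢ (s1, baabab, Z) ⊢ (s0, aabab, BBZ) ⊢ (s2, abab, BZ) ⊢ (s0, abab, ABZ) ⊢ (s1, bab, BZ) ⊢ (s0, ab, Z) ⊢ (s0, b, Z) ⊢ (s0, ε, BBZ)
All input consumed; M is in state s0.

s0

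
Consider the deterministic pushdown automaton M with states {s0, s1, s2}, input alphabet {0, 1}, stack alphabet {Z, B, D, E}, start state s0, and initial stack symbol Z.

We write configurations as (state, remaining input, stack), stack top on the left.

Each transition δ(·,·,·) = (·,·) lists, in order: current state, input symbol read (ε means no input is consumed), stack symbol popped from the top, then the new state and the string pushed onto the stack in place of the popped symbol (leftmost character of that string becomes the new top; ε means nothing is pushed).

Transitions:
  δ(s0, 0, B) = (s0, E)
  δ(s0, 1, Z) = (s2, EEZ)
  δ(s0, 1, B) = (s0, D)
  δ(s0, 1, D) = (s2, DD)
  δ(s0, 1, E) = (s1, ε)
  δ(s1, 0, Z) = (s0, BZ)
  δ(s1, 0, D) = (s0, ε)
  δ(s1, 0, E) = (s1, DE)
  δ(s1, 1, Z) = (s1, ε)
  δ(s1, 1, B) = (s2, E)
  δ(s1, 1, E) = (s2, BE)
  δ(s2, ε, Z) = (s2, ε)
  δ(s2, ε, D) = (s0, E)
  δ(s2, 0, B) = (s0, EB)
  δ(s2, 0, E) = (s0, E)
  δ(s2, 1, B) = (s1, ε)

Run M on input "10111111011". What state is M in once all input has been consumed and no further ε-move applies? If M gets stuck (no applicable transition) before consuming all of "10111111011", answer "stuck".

(s0, 10111111011, Z) ⊢ (s2, 0111111011, EEZ) ⊢ (s0, 111111011, EEZ) ⊢ (s1, 11111011, EZ) ⊢ (s2, 1111011, BEZ) ⊢ (s1, 111011, EZ) ⊢ (s2, 11011, BEZ) ⊢ (s1, 1011, EZ) ⊢ (s2, 011, BEZ) ⊢ (s0, 11, EBEZ) ⊢ (s1, 1, BEZ) ⊢ (s2, ε, EEZ)
All input consumed; M is in state s2.

s2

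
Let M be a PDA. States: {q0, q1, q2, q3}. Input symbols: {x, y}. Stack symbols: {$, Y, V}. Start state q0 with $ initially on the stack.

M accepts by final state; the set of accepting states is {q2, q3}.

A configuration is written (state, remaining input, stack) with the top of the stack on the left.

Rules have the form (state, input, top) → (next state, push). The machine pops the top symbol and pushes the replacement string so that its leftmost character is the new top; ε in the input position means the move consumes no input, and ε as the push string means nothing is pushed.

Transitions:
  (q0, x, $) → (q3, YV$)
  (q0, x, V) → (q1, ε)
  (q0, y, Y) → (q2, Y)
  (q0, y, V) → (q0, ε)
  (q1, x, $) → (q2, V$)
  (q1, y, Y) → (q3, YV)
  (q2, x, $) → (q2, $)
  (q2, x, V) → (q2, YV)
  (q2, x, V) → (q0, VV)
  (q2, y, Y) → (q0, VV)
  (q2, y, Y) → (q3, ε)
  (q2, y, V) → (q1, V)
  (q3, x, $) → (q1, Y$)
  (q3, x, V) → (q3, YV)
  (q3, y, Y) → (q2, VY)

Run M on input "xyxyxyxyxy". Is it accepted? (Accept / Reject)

One accepting computation: (q0, xyxyxyxyxy, $) ⊢ (q3, yxyxyxyxy, YV$) ⊢ (q2, xyxyxyxy, VYV$) ⊢ (q2, yxyxyxy, YVYV$) ⊢ (q3, xyxyxy, VYV$) ⊢ (q3, yxyxy, YVYV$) ⊢ (q2, xyxy, VYVYV$) ⊢ (q2, yxy, YVYVYV$) ⊢ (q3, xy, VYVYV$) ⊢ (q3, y, YVYVYV$) ⊢ (q2, ε, VYVYVYV$)
All input consumed and state q2 ∈ F.

Accept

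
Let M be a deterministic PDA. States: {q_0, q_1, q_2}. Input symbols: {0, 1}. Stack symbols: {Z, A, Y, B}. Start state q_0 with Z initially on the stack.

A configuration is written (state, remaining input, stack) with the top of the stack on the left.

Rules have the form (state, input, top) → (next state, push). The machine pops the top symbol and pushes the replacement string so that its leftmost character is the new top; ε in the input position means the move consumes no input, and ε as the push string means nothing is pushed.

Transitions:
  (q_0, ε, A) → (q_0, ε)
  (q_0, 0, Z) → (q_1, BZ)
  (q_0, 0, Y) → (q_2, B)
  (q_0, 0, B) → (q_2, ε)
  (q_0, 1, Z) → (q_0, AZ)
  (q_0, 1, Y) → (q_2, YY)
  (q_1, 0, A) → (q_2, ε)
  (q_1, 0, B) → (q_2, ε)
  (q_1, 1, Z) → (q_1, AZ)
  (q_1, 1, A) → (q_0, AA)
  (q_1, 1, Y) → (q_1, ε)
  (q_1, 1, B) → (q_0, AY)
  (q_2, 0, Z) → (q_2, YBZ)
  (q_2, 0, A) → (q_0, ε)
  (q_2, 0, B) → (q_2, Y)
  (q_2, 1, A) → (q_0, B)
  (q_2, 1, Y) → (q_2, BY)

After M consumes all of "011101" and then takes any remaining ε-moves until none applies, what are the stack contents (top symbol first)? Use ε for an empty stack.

(q_0, 011101, Z)
  read 0, top Z: go to q_1, push BZ → (q_1, 11101, BZ)
  read 1, top B: go to q_0, push AY → (q_0, 1101, AYZ)
  ε-move, top A: go to q_0, push ε → (q_0, 1101, YZ)
  read 1, top Y: go to q_2, push YY → (q_2, 101, YYZ)
  read 1, top Y: go to q_2, push BY → (q_2, 01, BYYZ)
  read 0, top B: go to q_2, push Y → (q_2, 1, YYYZ)
  read 1, top Y: go to q_2, push BY → (q_2, ε, BYYYZ)
All input consumed in state q_2 with stack BYYYZ.

BYYYZ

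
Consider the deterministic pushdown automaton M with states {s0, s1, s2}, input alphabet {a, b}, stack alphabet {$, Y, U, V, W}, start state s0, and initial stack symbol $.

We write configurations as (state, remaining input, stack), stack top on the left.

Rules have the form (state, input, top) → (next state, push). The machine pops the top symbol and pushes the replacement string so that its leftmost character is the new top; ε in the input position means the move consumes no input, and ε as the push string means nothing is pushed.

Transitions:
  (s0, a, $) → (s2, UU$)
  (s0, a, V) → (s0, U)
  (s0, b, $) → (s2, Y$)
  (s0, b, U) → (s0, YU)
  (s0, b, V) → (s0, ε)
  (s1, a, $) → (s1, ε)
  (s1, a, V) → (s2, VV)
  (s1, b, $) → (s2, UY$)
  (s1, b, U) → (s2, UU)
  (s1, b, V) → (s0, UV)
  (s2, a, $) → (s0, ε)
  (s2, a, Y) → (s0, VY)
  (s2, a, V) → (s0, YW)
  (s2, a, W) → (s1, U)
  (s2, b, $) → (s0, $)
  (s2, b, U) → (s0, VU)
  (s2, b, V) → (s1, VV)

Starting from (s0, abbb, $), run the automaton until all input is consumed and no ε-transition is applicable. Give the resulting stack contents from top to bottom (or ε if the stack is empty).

(s0, abbb, $) ⊢ (s2, bbb, UU$) ⊢ (s0, bb, VUU$) ⊢ (s0, b, UU$) ⊢ (s0, ε, YUU$)
All input consumed in state s0 with stack YUU$.

YUU$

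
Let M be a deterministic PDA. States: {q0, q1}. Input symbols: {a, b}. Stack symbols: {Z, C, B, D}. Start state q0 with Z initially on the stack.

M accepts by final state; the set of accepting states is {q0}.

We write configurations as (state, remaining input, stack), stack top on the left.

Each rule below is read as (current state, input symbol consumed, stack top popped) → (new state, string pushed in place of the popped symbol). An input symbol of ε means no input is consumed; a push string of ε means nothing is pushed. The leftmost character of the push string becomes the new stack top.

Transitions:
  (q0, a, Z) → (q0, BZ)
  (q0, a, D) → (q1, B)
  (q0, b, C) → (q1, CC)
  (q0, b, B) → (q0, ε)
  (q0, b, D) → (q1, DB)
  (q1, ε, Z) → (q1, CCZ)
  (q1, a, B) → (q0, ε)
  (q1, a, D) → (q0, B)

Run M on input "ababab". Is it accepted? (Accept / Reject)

Accept

(q0, ababab, Z) ⊢ (q0, babab, BZ) ⊢ (q0, abab, Z) ⊢ (q0, bab, BZ) ⊢ (q0, ab, Z) ⊢ (q0, b, BZ) ⊢ (q0, ε, Z)
All input consumed; state q0 ∈ F.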